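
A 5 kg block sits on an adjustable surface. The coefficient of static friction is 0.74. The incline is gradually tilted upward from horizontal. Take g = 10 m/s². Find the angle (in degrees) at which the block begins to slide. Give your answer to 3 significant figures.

At the threshold of sliding, static friction is at its maximum μ_s N and exactly balances the weight component along the incline: mg sin θ = μ_s mg cos θ.
Hence tan θ = μ_s = 0.74, so θ = arctan(0.74) = 36.5014°.

36.5°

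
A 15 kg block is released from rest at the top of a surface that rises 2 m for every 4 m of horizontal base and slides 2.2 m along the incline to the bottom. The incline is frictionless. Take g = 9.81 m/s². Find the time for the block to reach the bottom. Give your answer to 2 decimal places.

1.00 s

The weight component along the incline is mg sin 26.57° = 65.807 N and the normal force is N = mg cos 26.57° = 131.615 N.
With no friction, a = g sin 26.57° = 4.3872 m/s².
Starting from rest, L = ½at², so t = √(2L/a) = √(2 × 2.2 / 4.3872) = 1.0015 s.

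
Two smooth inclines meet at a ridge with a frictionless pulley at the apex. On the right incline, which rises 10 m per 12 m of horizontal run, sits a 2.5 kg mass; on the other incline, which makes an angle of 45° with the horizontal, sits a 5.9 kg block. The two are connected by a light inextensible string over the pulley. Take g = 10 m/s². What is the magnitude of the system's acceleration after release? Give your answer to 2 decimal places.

3.06 m/s²

Resolve each weight along its own incline: the 2.5 kg mass has component 2.5 × 10 × sin 39.81° = 16.005 N down its slope, and the 5.9 kg mass has 5.9 × 10 × sin 45° = 41.719 N down its slope.
The 5.9 kg side's 41.719 N exceeds the other side's 16.005 N, so that mass slides down and the 2.5 kg mass slides up. Taking that direction as positive, Newton's second law for the whole system gives 41.719 − 16.005 = (2.5 + 5.9) a, so a = 25.714 / 8.4 = 3.0612 m/s².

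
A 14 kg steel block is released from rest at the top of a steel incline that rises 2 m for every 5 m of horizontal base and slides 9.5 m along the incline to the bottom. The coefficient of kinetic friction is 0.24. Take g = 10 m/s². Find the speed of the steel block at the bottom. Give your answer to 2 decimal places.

The weight component along the incline is mg sin 21.80° = 51.995 N and the normal force is N = mg cos 21.80° = 129.987 N.
Friction up the slope is f = μN = 0.24 × 129.987 = 31.197 N, so the net downslope force is 51.995 − 31.197 = 20.798 N and a = 20.798 / 14 = 1.4856 m/s².
Starting from rest over a distance of 9.5 m, v² = 2aL = 2 × 1.4856 × 9.5 = 28.2264, so v = 5.3129 m/s.

5.31 m/s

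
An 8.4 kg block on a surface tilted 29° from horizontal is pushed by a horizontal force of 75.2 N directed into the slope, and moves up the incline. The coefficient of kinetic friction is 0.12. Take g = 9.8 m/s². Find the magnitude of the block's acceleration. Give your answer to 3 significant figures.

1.53 m/s²

The horizontal push has components F cos 29° = 75.2 × 0.8746 = 65.770 N up the incline and F sin 29° = 75.2 × 0.4848 = 36.457 N pressing into the surface.
The normal force is therefore N = mg cos 29° + F sin 29° = 71.997 + 36.457 = 108.454 N, and kinetic friction down the slope is μN = 0.12 × 108.454 = 13.014 N.
Along the incline: F cos 29° − mg sin 29° − μN = ma, so 65.770 − 39.909 − 13.014 = 8.4 a, giving a = 1.5294 m/s².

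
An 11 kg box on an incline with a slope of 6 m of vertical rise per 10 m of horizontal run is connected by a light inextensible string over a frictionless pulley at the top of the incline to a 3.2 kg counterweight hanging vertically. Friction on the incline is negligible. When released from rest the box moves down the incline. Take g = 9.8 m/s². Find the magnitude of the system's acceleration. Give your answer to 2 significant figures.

1.7 m/s²

For the box on the incline: the weight component along the slope is m₁g sin 30.96° = 11 × 9.8 × 0.5145 = 55.463 N and the normal force is N = m₁g cos 30.96° = 92.438 N.
Newton's second law for the box (down-slope positive): 55.463 − T = 11 a. For the hanging counterweight (upward positive): T − 3.2 × 9.8 = 3.2 a.
Adding the two equations eliminates T: 24.103 = 14.2 a, so a = 1.6974 m/s².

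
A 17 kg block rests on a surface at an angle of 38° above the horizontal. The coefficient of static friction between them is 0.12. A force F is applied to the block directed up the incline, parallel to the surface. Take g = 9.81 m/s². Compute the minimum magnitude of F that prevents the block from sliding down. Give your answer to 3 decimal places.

The normal force is N = mg cos 38° = 131.417 N. With F at its minimum the block is on the verge of sliding down, so static friction is at its maximum μ_s N = 0.12 × 131.417 = 15.770 N and acts up the slope.
Equilibrium along the incline: F + μ_s N = mg sin 38°, so F = 102.674 − 15.770 = 86.904 N.

86.904 N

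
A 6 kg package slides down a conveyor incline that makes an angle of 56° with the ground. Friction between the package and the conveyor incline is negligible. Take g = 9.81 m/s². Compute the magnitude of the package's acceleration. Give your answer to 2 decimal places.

8.13 m/s²

Resolving the weight along the incline: the component pulling the package down the slope is mg sin 56° = 6 × 9.81 × 0.8290 = 48.795 N, and the normal force is N = mg cos 56° = 6 × 9.81 × 0.5592 = 32.915 N.
With no friction the net force along the incline is 48.795 N, so a = g sin 56° = 48.795 / 6 = 8.1325 m/s².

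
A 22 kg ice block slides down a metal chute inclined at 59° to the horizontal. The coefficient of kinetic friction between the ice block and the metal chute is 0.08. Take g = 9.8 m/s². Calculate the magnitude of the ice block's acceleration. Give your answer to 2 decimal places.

Resolving the weight along the incline: the component pulling the ice block down the slope is mg sin 59° = 22 × 9.8 × 0.8572 = 184.812 N, and the normal force is N = mg cos 59° = 22 × 9.8 × 0.5150 = 111.034 N.
Kinetic friction acts up the slope with magnitude f = μN = 0.08 × 111.034 = 8.883 N.
Net force along the incline is 184.812 − 8.883 = 175.929 N, so a = 175.929 / 22 = 7.9968 m/s².

8.00 m/s²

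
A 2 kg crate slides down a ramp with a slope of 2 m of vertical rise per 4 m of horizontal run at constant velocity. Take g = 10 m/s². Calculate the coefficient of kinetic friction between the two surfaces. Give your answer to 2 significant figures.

0.50

At constant velocity the net force along the incline is zero: mg sin 26.57° = μ mg cos 26.57°.
So μ = tan 26.57° = 0.4472 / 0.8944 = 0.5000.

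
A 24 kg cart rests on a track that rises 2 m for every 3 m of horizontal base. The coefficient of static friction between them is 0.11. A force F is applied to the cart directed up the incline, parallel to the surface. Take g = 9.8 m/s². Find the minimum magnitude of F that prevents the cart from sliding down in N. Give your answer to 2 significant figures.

The normal force is N = mg cos 33.69° = 195.698 N. With F at its minimum the cart is on the verge of sliding down, so static friction is at its maximum μ_s N = 0.11 × 195.698 = 21.527 N and acts up the slope.
Equilibrium along the incline: F + μ_s N = mg sin 33.69°, so F = 130.465 − 21.527 = 108.938 N.

110 N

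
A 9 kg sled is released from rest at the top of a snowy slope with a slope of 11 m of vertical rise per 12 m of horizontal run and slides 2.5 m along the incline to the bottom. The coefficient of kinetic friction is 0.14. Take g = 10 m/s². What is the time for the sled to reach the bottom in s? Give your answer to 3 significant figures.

0.935 s

The weight component along the incline is mg sin 42.51° = 60.815 N and the normal force is N = mg cos 42.51° = 66.344 N.
Friction up the slope is f = μN = 0.14 × 66.344 = 9.288 N, so the net downslope force is 60.815 − 9.288 = 51.527 N and a = 51.527 / 9 = 5.7252 m/s².
Starting from rest, L = ½at², so t = √(2L/a) = √(2 × 2.5 / 5.7252) = 0.9345 s.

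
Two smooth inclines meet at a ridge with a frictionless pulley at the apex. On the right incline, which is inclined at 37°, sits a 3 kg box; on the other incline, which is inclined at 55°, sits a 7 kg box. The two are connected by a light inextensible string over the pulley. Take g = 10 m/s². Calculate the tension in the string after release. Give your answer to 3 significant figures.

Resolve each weight along its own incline: the 3 kg mass has component 3 × 10 × sin 37° = 18.054 N down its slope, and the 7 kg mass has 7 × 10 × sin 55° = 57.341 N down its slope.
The 7 kg side's 57.341 N exceeds the other side's 18.054 N, so that mass slides down and the 3 kg mass slides up. Taking that direction as positive, Newton's second law for the whole system gives 57.341 − 18.054 = (3 + 7) a, so a = 39.287 / 10 = 3.9287 m/s².
For the 3 kg mass (up-slope positive): T − 18.054 = 3 × 3.9287, so T = 29.840 N.

29.8 N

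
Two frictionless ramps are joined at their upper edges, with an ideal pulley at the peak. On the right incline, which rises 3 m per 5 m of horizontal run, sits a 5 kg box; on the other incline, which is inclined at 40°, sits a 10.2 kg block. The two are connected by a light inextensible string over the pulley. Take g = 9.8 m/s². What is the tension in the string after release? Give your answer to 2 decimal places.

Resolve each weight along its own incline: the 5 kg mass has component 5 × 9.8 × sin 30.96° = 25.210 N down its slope, and the 10.2 kg mass has 10.2 × 9.8 × sin 40° = 64.253 N down its slope.
The 10.2 kg side's 64.253 N exceeds the other side's 25.210 N, so that mass slides down and the 5 kg mass slides up. Taking that direction as positive, Newton's second law for the whole system gives 64.253 − 25.210 = (5 + 10.2) a, so a = 39.043 / 15.2 = 2.5686 m/s².
For the 5 kg mass (up-slope positive): T − 25.210 = 5 × 2.5686, so T = 38.053 N.

38.05 N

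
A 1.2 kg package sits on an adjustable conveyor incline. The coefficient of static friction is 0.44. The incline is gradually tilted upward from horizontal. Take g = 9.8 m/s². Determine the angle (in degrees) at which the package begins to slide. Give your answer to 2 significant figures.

At the threshold of sliding, static friction is at its maximum μ_s N and exactly balances the weight component along the incline: mg sin θ = μ_s mg cos θ.
Hence tan θ = μ_s = 0.44, so θ = arctan(0.44) = 23.7495°.

24°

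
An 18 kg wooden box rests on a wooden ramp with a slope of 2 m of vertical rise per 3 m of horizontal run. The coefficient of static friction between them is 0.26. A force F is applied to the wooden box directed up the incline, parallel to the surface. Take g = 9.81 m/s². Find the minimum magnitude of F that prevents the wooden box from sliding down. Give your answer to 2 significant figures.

60 N

The normal force is N = mg cos 33.69° = 146.923 N. With F at its minimum the wooden box is on the verge of sliding down, so static friction is at its maximum μ_s N = 0.26 × 146.923 = 38.200 N and acts up the slope.
Equilibrium along the incline: F + μ_s N = mg sin 33.69°, so F = 97.949 − 38.200 = 59.749 N.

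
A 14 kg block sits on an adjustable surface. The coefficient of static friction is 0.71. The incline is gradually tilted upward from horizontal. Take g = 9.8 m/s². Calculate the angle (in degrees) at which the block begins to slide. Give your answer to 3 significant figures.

At the threshold of sliding, static friction is at its maximum μ_s N and exactly balances the weight component along the incline: mg sin θ = μ_s mg cos θ.
Hence tan θ = μ_s = 0.71, so θ = arctan(0.71) = 35.3748°.

35.4°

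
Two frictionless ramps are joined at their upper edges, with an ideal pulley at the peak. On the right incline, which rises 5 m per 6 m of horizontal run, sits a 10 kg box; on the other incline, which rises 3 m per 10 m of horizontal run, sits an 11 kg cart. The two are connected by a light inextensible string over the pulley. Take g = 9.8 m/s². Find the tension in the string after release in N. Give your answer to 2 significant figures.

Resolve each weight along its own incline: the 10 kg mass has component 10 × 9.8 × sin 39.81° = 62.738 N down its slope, and the 11 kg mass has 11 × 9.8 × sin 16.70° = 30.976 N down its slope.
The 10 kg side's 62.738 N exceeds the other side's 30.976 N, so that mass slides down and the 11 kg mass slides up. Taking that direction as positive, Newton's second law for the whole system gives 62.738 − 30.976 = (10 + 11) a, so a = 31.762 / 21 = 1.5125 m/s².
For the 11 kg mass (up-slope positive): T − 30.976 = 11 × 1.5125, so T = 47.614 N.

48 N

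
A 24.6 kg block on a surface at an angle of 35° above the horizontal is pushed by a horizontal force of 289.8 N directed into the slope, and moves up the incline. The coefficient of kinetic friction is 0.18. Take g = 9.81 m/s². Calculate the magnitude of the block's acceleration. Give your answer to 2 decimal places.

1.36 m/s²

The horizontal push has components F cos 35° = 289.8 × 0.8192 = 237.404 N up the incline and F sin 35° = 289.8 × 0.5736 = 166.229 N pressing into the surface.
The normal force is therefore N = mg cos 35° + F sin 35° = 197.694 + 166.229 = 363.923 N, and kinetic friction down the slope is μN = 0.18 × 363.923 = 65.506 N.
Along the incline: F cos 35° − mg sin 35° − μN = ma, so 237.404 − 138.425 − 65.506 = 24.6 a, giving a = 1.3607 m/s².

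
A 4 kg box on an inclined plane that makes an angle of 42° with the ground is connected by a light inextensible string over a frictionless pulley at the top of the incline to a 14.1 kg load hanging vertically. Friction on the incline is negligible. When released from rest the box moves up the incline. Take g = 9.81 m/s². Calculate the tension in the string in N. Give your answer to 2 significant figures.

For the box on the incline: the weight component along the slope is m₁g sin 42° = 4 × 9.81 × 0.6691 = 26.255 N and the normal force is N = m₁g cos 42° = 29.161 N.
Newton's second law for the box (up-slope positive): T − 26.255 = 4 a. For the hanging load (downward positive): 14.1 × 9.81 − T = 14.1 a.
Adding the two equations eliminates T: 112.066 = 18.1 a, so a = 6.1915 m/s².
Then from the hanging load's equation, T = 14.1 × (9.81 − 6.1915) = 51.021 N.

51 N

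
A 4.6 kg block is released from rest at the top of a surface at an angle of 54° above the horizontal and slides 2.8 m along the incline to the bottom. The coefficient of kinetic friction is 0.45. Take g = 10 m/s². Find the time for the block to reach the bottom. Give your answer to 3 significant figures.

The weight component along the incline is mg sin 54° = 37.215 N and the normal force is N = mg cos 54° = 27.038 N.
Friction up the slope is f = μN = 0.45 × 27.038 = 12.167 N, so the net downslope force is 37.215 − 12.167 = 25.048 N and a = 25.048 / 4.6 = 5.4452 m/s².
Starting from rest, L = ½at², so t = √(2L/a) = √(2 × 2.8 / 5.4452) = 1.0141 s.

1.01 s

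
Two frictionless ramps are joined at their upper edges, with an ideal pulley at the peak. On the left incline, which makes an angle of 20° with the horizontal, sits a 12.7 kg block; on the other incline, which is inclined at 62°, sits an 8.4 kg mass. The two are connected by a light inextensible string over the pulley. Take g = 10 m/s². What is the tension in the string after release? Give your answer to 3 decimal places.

61.933 N

Resolve each weight along its own incline: the 12.7 kg mass has component 12.7 × 10 × sin 20° = 43.437 N down its slope, and the 8.4 kg mass has 8.4 × 10 × sin 62° = 74.168 N down its slope.
The 8.4 kg side's 74.168 N exceeds the other side's 43.437 N, so that mass slides down and the 12.7 kg mass slides up. Taking that direction as positive, Newton's second law for the whole system gives 74.168 − 43.437 = (12.7 + 8.4) a, so a = 30.731 / 21.1 = 1.4564 m/s².
For the 12.7 kg mass (up-slope positive): T − 43.437 = 12.7 × 1.4564, so T = 61.933 N.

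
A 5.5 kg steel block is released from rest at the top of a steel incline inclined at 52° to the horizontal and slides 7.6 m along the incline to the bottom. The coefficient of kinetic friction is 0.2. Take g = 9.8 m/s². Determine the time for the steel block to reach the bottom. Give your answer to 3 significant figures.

1.53 s

The weight component along the incline is mg sin 52° = 42.474 N and the normal force is N = mg cos 52° = 33.184 N.
Friction up the slope is f = μN = 0.2 × 33.184 = 6.637 N, so the net downslope force is 42.474 − 6.637 = 35.837 N and a = 35.837 / 5.5 = 6.5158 m/s².
Starting from rest, L = ½at², so t = √(2L/a) = √(2 × 7.6 / 6.5158) = 1.5273 s.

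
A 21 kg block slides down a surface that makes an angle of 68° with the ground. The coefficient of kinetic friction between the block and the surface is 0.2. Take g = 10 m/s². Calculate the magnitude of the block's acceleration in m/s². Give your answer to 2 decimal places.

8.52 m/s²

Resolving the weight along the incline: the component pulling the block down the slope is mg sin 68° = 21 × 10 × 0.9272 = 194.712 N, and the normal force is N = mg cos 68° = 21 × 10 × 0.3746 = 78.666 N.
Kinetic friction acts up the slope with magnitude f = μN = 0.2 × 78.666 = 15.733 N.
Net force along the incline is 194.712 − 15.733 = 178.979 N, so a = 178.979 / 21 = 8.5228 m/s².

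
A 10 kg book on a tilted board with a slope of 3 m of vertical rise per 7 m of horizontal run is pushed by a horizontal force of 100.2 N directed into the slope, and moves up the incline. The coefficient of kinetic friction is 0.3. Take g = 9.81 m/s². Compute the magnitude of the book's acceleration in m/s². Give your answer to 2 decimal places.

The horizontal push has components F cos 23.20° = 100.2 × 0.9191 = 92.094 N up the incline and F sin 23.20° = 100.2 × 0.3939 = 39.469 N pressing into the surface.
The normal force is therefore N = mg cos 23.20° + F sin 23.20° = 90.164 + 39.469 = 129.633 N, and kinetic friction down the slope is μN = 0.3 × 129.633 = 38.890 N.
Along the incline: F cos 23.20° − mg sin 23.20° − μN = ma, so 92.094 − 38.642 − 38.890 = 10 a, giving a = 1.4562 m/s².

1.46 m/s²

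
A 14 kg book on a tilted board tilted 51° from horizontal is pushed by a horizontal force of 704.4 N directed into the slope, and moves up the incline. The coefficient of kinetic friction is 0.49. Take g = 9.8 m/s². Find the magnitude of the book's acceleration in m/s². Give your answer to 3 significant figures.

1.87 m/s²

The horizontal push has components F cos 51° = 704.4 × 0.6293 = 443.279 N up the incline and F sin 51° = 704.4 × 0.7771 = 547.389 N pressing into the surface.
The normal force is therefore N = mg cos 51° + F sin 51° = 86.340 + 547.389 = 633.729 N, and kinetic friction down the slope is μN = 0.49 × 633.729 = 310.527 N.
Along the incline: F cos 51° − mg sin 51° − μN = ma, so 443.279 − 106.618 − 310.527 = 14 a, giving a = 1.8667 m/s².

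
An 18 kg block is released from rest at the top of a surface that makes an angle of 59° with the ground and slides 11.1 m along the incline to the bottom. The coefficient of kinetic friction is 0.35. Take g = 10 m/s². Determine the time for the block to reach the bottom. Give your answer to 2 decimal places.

1.81 s

The weight component along the incline is mg sin 59° = 154.290 N and the normal force is N = mg cos 59° = 92.707 N.
Friction up the slope is f = μN = 0.35 × 92.707 = 32.447 N, so the net downslope force is 154.290 − 32.447 = 121.843 N and a = 121.843 / 18 = 6.7691 m/s².
Starting from rest, L = ½at², so t = √(2L/a) = √(2 × 11.1 / 6.7691) = 1.8110 s.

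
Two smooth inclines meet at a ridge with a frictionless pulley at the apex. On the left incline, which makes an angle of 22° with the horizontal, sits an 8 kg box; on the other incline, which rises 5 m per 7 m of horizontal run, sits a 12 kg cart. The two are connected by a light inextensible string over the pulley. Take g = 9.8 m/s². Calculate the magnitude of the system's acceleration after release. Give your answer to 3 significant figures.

Resolve each weight along its own incline: the 8 kg mass has component 8 × 9.8 × sin 22° = 29.369 N down its slope, and the 12 kg mass has 12 × 9.8 × sin 35.54° = 68.354 N down its slope.
The 12 kg side's 68.354 N exceeds the other side's 29.369 N, so that mass slides down and the 8 kg mass slides up. Taking that direction as positive, Newton's second law for the whole system gives 68.354 − 29.369 = (8 + 12) a, so a = 38.985 / 20 = 1.9492 m/s².

1.95 m/s²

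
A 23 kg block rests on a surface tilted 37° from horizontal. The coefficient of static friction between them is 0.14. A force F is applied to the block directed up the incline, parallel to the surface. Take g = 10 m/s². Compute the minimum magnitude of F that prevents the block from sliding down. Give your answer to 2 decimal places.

112.70 N

The normal force is N = mg cos 37° = 183.686 N. With F at its minimum the block is on the verge of sliding down, so static friction is at its maximum μ_s N = 0.14 × 183.686 = 25.716 N and acts up the slope.
Equilibrium along the incline: F + μ_s N = mg sin 37°, so F = 138.417 − 25.716 = 112.701 N.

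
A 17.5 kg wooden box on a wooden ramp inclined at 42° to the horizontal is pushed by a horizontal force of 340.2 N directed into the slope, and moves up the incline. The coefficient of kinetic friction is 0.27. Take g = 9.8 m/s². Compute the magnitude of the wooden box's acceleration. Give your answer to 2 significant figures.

The horizontal push has components F cos 42° = 340.2 × 0.7431 = 252.803 N up the incline and F sin 42° = 340.2 × 0.6691 = 227.628 N pressing into the surface.
The normal force is therefore N = mg cos 42° + F sin 42° = 127.442 + 227.628 = 355.070 N, and kinetic friction down the slope is μN = 0.27 × 355.070 = 95.869 N.
Along the incline: F cos 42° − mg sin 42° − μN = ma, so 252.803 − 114.751 − 95.869 = 17.5 a, giving a = 2.4105 m/s².

2.4 m/s²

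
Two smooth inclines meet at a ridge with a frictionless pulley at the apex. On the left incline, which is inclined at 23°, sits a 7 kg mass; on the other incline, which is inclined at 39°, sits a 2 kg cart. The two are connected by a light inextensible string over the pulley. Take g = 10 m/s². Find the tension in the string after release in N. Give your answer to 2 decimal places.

Resolve each weight along its own incline: the 7 kg mass has component 7 × 10 × sin 23° = 27.351 N down its slope, and the 2 kg mass has 2 × 10 × sin 39° = 12.586 N down its slope.
The 7 kg side's 27.351 N exceeds the other side's 12.586 N, so that mass slides down and the 2 kg mass slides up. Taking that direction as positive, Newton's second law for the whole system gives 27.351 − 12.586 = (7 + 2) a, so a = 14.765 / 9 = 1.6406 m/s².
For the 2 kg mass (up-slope positive): T − 12.586 = 2 × 1.6406, so T = 15.867 N.

15.87 N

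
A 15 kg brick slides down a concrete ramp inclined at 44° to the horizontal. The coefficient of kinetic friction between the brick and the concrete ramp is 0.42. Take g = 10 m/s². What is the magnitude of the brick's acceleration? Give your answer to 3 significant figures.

3.93 m/s²

Resolving the weight along the incline: the component pulling the brick down the slope is mg sin 44° = 15 × 10 × 0.6947 = 104.205 N, and the normal force is N = mg cos 44° = 15 × 10 × 0.7193 = 107.895 N.
Kinetic friction acts up the slope with magnitude f = μN = 0.42 × 107.895 = 45.316 N.
Net force along the incline is 104.205 − 45.316 = 58.889 N, so a = 58.889 / 15 = 3.9259 m/s².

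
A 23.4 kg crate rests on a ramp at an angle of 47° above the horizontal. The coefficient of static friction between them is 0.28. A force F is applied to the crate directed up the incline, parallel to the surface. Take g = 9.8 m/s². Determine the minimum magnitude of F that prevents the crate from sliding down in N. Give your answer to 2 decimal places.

123.92 N

The normal force is N = mg cos 47° = 156.396 N. With F at its minimum the crate is on the verge of sliding down, so static friction is at its maximum μ_s N = 0.28 × 156.396 = 43.791 N and acts up the slope.
Equilibrium along the incline: F + μ_s N = mg sin 47°, so F = 167.714 − 43.791 = 123.923 N.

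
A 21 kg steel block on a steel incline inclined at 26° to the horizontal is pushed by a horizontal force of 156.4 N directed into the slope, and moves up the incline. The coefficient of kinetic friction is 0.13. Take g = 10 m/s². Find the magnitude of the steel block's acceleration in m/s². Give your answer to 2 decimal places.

The horizontal push has components F cos 26° = 156.4 × 0.8988 = 140.572 N up the incline and F sin 26° = 156.4 × 0.4384 = 68.566 N pressing into the surface.
The normal force is therefore N = mg cos 26° + F sin 26° = 188.748 + 68.566 = 257.314 N, and kinetic friction down the slope is μN = 0.13 × 257.314 = 33.451 N.
Along the incline: F cos 26° − mg sin 26° − μN = ma, so 140.572 − 92.064 − 33.451 = 21 a, giving a = 0.7170 m/s².

0.72 m/s²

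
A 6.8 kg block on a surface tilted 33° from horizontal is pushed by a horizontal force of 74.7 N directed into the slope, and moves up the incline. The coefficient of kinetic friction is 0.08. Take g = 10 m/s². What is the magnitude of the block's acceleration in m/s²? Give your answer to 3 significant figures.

2.62 m/s²

The horizontal push has components F cos 33° = 74.7 × 0.8387 = 62.651 N up the incline and F sin 33° = 74.7 × 0.5446 = 40.682 N pressing into the surface.
The normal force is therefore N = mg cos 33° + F sin 33° = 57.032 + 40.682 = 97.714 N, and kinetic friction down the slope is μN = 0.08 × 97.714 = 7.817 N.
Along the incline: F cos 33° − mg sin 33° − μN = ma, so 62.651 − 37.033 − 7.817 = 6.8 a, giving a = 2.6178 m/s².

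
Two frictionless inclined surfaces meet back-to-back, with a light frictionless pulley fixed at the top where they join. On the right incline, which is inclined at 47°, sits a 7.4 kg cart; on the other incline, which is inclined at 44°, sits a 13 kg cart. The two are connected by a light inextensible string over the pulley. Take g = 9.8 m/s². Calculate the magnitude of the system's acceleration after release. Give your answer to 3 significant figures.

Resolve each weight along its own incline: the 7.4 kg mass has component 7.4 × 9.8 × sin 47° = 53.038 N down its slope, and the 13 kg mass has 13 × 9.8 × sin 44° = 88.499 N down its slope.
The 13 kg side's 88.499 N exceeds the other side's 53.038 N, so that mass slides down and the 7.4 kg mass slides up. Taking that direction as positive, Newton's second law for the whole system gives 88.499 − 53.038 = (7.4 + 13) a, so a = 35.461 / 20.4 = 1.7383 m/s².

1.74 m/s²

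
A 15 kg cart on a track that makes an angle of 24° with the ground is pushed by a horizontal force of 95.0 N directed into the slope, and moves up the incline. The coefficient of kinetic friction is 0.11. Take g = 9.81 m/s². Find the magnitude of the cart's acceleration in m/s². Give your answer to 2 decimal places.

0.53 m/s²

The horizontal push has components F cos 24° = 95.0 × 0.9135 = 86.782 N up the incline and F sin 24° = 95.0 × 0.4067 = 38.636 N pressing into the surface.
The normal force is therefore N = mg cos 24° + F sin 24° = 134.422 + 38.636 = 173.058 N, and kinetic friction down the slope is μN = 0.11 × 173.058 = 19.036 N.
Along the incline: F cos 24° − mg sin 24° − μN = ma, so 86.782 − 59.846 − 19.036 = 15 a, giving a = 0.5267 m/s².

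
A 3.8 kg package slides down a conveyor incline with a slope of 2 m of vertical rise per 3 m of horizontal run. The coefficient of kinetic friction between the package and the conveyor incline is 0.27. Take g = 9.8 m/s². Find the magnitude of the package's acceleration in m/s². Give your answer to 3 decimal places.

Resolving the weight along the incline: the component pulling the package down the slope is mg sin 33.69° = 3.8 × 9.8 × 0.5547 = 20.657 N, and the normal force is N = mg cos 33.69° = 3.8 × 9.8 × 0.8321 = 30.987 N.
Kinetic friction acts up the slope with magnitude f = μN = 0.27 × 30.987 = 8.366 N.
Net force along the incline is 20.657 − 8.366 = 12.291 N, so a = 12.291 / 3.8 = 3.2345 m/s².

3.234 m/s²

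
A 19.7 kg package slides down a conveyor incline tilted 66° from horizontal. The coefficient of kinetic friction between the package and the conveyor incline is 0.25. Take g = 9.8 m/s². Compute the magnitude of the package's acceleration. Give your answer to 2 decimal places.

Resolving the weight along the incline: the component pulling the package down the slope is mg sin 66° = 19.7 × 9.8 × 0.9135 = 176.360 N, and the normal force is N = mg cos 66° = 19.7 × 9.8 × 0.4067 = 78.518 N.
Kinetic friction acts up the slope with magnitude f = μN = 0.25 × 78.518 = 19.630 N.
Net force along the incline is 176.360 − 19.630 = 156.730 N, so a = 156.730 / 19.7 = 7.9558 m/s².

7.96 m/s²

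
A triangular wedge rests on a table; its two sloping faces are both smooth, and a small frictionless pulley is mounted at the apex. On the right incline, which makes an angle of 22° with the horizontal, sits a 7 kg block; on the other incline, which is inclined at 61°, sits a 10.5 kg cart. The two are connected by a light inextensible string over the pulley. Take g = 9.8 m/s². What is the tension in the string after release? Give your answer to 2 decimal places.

51.42 N

Resolve each weight along its own incline: the 7 kg mass has component 7 × 9.8 × sin 22° = 25.698 N down its slope, and the 10.5 kg mass has 10.5 × 9.8 × sin 61° = 89.998 N down its slope.
The 10.5 kg side's 89.998 N exceeds the other side's 25.698 N, so that mass slides down and the 7 kg mass slides up. Taking that direction as positive, Newton's second law for the whole system gives 89.998 − 25.698 = (7 + 10.5) a, so a = 64.300 / 17.5 = 3.6743 m/s².
For the 7 kg mass (up-slope positive): T − 25.698 = 7 × 3.6743, so T = 51.418 N.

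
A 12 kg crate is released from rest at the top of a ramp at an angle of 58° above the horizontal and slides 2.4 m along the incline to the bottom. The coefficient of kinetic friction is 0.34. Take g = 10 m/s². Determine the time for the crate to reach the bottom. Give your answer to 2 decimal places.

0.85 s

The weight component along the incline is mg sin 58° = 101.766 N and the normal force is N = mg cos 58° = 63.590 N.
Friction up the slope is f = μN = 0.34 × 63.590 = 21.621 N, so the net downslope force is 101.766 − 21.621 = 80.145 N and a = 80.145 / 12 = 6.6787 m/s².
Starting from rest, L = ½at², so t = √(2L/a) = √(2 × 2.4 / 6.6787) = 0.8478 s.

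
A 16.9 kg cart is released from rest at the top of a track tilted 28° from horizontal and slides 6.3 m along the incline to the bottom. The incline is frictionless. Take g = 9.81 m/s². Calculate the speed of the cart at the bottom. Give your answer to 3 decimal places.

The weight component along the incline is mg sin 28° = 77.833 N and the normal force is N = mg cos 28° = 146.383 N.
With no friction, a = g sin 28° = 4.6055 m/s².
Starting from rest over a distance of 6.3 m, v² = 2aL = 2 × 4.6055 × 6.3 = 58.0293, so v = 7.6177 m/s.

7.618 m/s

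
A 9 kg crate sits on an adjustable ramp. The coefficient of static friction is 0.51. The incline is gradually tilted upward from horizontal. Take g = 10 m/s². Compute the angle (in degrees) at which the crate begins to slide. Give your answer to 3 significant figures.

At the threshold of sliding, static friction is at its maximum μ_s N and exactly balances the weight component along the incline: mg sin θ = μ_s mg cos θ.
Hence tan θ = μ_s = 0.51, so θ = arctan(0.51) = 27.0216°.

27.0°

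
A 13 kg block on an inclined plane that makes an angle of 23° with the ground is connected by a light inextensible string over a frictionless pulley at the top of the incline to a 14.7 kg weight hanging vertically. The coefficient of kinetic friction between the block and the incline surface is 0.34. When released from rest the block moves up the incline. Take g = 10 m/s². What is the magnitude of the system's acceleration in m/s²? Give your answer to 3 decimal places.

For the block on the incline: the weight component along the slope is m₁g sin 23° = 13 × 10 × 0.3907 = 50.791 N and the normal force is N = m₁g cos 23° = 119.666 N.
Kinetic friction opposes the block's motion up the incline: f = μN = 0.34 × 119.666 = 40.686 N acting down the slope.
Newton's second law for the block (up-slope positive): T − 50.791 − 40.686 = 13 a. For the hanging weight (downward positive): 14.7 × 10 − T = 14.7 a.
Adding the two equations eliminates T: 55.523 = 27.7 a, so a = 2.0044 m/s².

2.004 m/s²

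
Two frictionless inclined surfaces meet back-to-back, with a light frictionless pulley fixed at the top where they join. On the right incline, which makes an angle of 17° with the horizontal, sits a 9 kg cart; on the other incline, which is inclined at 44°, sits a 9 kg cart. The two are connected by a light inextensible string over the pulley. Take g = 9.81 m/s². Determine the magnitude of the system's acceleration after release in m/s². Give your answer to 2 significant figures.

Resolve each weight along its own incline: the 9 kg mass has component 9 × 9.81 × sin 17° = 25.813 N down its slope, and the 9 kg mass has 9 × 9.81 × sin 44° = 61.331 N down its slope.
The 9 kg side's 61.331 N exceeds the other side's 25.813 N, so that mass slides down and the 9 kg mass slides up. Taking that direction as positive, Newton's second law for the whole system gives 61.331 − 25.813 = (9 + 9) a, so a = 35.518 / 18 = 1.9732 m/s².

2.0 m/s²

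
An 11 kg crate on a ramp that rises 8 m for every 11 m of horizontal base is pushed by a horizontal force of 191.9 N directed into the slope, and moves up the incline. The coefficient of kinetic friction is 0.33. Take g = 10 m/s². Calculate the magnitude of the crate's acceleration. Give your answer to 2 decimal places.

2.17 m/s²

The horizontal push has components F cos 36.03° = 191.9 × 0.8087 = 155.190 N up the incline and F sin 36.03° = 191.9 × 0.5882 = 112.876 N pressing into the surface.
The normal force is therefore N = mg cos 36.03° + F sin 36.03° = 88.957 + 112.876 = 201.833 N, and kinetic friction down the slope is μN = 0.33 × 201.833 = 66.605 N.
Along the incline: F cos 36.03° − mg sin 36.03° − μN = ma, so 155.190 − 64.702 − 66.605 = 11 a, giving a = 2.1712 m/s².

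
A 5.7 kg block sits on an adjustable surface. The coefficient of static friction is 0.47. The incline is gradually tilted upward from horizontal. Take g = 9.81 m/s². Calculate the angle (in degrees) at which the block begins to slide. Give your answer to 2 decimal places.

25.17°

At the threshold of sliding, static friction is at its maximum μ_s N and exactly balances the weight component along the incline: mg sin θ = μ_s mg cos θ.
Hence tan θ = μ_s = 0.47, so θ = arctan(0.47) = 25.1735°.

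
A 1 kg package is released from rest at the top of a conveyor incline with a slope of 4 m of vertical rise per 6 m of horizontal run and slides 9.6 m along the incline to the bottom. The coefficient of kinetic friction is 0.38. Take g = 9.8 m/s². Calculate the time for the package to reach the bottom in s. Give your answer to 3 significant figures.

2.87 s

The weight component along the incline is mg sin 33.69° = 5.436 N and the normal force is N = mg cos 33.69° = 8.154 N.
Friction up the slope is f = μN = 0.38 × 8.154 = 3.099 N, so the net downslope force is 5.436 − 3.099 = 2.337 N and a = 2.337 / 1 = 2.3370 m/s².
Starting from rest, L = ½at², so t = √(2L/a) = √(2 × 9.6 / 2.3370) = 2.8663 s.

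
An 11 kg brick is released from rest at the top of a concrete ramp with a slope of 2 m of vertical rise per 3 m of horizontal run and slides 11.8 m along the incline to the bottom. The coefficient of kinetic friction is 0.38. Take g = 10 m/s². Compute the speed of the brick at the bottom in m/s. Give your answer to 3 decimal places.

7.503 m/s

The weight component along the incline is mg sin 33.69° = 61.017 N and the normal force is N = mg cos 33.69° = 91.526 N.
Friction up the slope is f = μN = 0.38 × 91.526 = 34.780 N, so the net downslope force is 61.017 − 34.780 = 26.237 N and a = 26.237 / 11 = 2.3852 m/s².
Starting from rest over a distance of 11.8 m, v² = 2aL = 2 × 2.3852 × 11.8 = 56.2907, so v = 7.5027 m/s.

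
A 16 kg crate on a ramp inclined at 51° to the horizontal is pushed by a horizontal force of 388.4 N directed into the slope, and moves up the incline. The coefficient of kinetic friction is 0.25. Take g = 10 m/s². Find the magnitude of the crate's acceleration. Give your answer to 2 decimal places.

The horizontal push has components F cos 51° = 388.4 × 0.6293 = 244.420 N up the incline and F sin 51° = 388.4 × 0.7771 = 301.826 N pressing into the surface.
The normal force is therefore N = mg cos 51° + F sin 51° = 100.688 + 301.826 = 402.514 N, and kinetic friction down the slope is μN = 0.25 × 402.514 = 100.629 N.
Along the incline: F cos 51° − mg sin 51° − μN = ma, so 244.420 − 124.336 − 100.629 = 16 a, giving a = 1.2159 m/s².

1.22 m/s²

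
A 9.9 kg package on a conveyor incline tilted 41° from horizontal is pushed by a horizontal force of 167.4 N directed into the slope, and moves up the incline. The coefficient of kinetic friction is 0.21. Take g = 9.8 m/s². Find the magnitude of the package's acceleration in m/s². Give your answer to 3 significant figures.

2.45 m/s²

The horizontal push has components F cos 41° = 167.4 × 0.7547 = 126.337 N up the incline and F sin 41° = 167.4 × 0.6561 = 109.831 N pressing into the surface.
The normal force is therefore N = mg cos 41° + F sin 41° = 73.221 + 109.831 = 183.052 N, and kinetic friction down the slope is μN = 0.21 × 183.052 = 38.441 N.
Along the incline: F cos 41° − mg sin 41° − μN = ma, so 126.337 − 63.655 − 38.441 = 9.9 a, giving a = 2.4486 m/s².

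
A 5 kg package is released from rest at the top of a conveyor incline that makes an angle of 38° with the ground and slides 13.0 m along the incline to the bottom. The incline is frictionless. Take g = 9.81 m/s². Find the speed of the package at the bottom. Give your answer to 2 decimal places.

The weight component along the incline is mg sin 38° = 30.198 N and the normal force is N = mg cos 38° = 38.652 N.
With no friction, a = g sin 38° = 6.0396 m/s².
Starting from rest over a distance of 13.0 m, v² = 2aL = 2 × 6.0396 × 13.0 = 157.0296, so v = 12.5311 m/s.

12.53 m/s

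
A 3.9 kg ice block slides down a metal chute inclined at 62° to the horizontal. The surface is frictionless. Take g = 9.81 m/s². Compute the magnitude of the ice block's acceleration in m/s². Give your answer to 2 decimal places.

8.66 m/s²

Resolving the weight along the incline: the component pulling the ice block down the slope is mg sin 62° = 3.9 × 9.81 × 0.8829 = 33.779 N, and the normal force is N = mg cos 62° = 3.9 × 9.81 × 0.4695 = 17.963 N.
With no friction the net force along the incline is 33.779 N, so a = g sin 62° = 33.779 / 3.9 = 8.6613 m/s².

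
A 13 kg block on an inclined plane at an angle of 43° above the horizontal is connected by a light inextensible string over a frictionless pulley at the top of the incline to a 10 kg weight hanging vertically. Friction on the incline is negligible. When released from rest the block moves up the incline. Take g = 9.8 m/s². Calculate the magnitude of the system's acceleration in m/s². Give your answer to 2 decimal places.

0.48 m/s²

For the block on the incline: the weight component along the slope is m₁g sin 43° = 13 × 9.8 × 0.6820 = 86.887 N and the normal force is N = m₁g cos 43° = 93.174 N.
Newton's second law for the block (up-slope positive): T − 86.887 = 13 a. For the hanging weight (downward positive): 10 × 9.8 − T = 10 a.
Adding the two equations eliminates T: 11.113 = 23 a, so a = 0.4832 m/s².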